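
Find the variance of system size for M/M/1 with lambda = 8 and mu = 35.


rho = 8/35; Var(N) = rho/(1-rho)^2 = 0.38

0.38


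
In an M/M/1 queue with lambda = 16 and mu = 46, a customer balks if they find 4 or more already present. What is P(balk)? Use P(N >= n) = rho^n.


P(N >= 4) = rho^4 = (16/46)^4 = 0.0146

0.0146


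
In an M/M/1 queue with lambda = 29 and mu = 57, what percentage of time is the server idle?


Idle fraction = (1 - rho) * 100 = (1 - 29/57) * 100 = 49.1%

49.1%


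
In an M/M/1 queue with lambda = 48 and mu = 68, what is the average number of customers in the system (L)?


rho = 48/68; L = rho/(1-rho) = 2.4

2.4


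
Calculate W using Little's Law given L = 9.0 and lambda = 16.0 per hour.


W = L / lambda = 9.0 / 16.0 = 0.5625 hours

0.5625 hours


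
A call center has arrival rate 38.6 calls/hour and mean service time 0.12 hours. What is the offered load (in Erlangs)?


Offered load a = lambda * E[S] = 38.6 * 0.12 = 4.63 Erlangs

4.63 Erlangs


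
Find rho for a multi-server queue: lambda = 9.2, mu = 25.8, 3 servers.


rho = lambda / (c * mu) = 9.2 / (3 * 25.8) = 0.1189

0.1189


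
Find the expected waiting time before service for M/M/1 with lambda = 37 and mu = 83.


rho = 37/83; Wq = rho/(mu - lambda) = 0.0097 hours

0.0097 hours


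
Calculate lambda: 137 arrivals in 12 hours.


lambda = total arrivals / time = 137 / 12 = 11.42 per hour

11.42 per hour


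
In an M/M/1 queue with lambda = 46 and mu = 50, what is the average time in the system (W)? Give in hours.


W = 1/(mu - lambda) = 1/(50 - 46) = 0.25 hours

0.25 hours


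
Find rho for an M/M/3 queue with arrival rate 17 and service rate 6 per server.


rho = lambda/(c*mu) = 17/(3*6) = 0.9444

0.9444


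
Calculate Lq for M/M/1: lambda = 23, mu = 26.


rho = 23/26; Lq = rho^2/(1-rho) = 6.78

6.78


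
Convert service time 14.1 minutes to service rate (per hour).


mu = 60 / avg_service_time = 60 / 14.1 = 4.26 per hour

4.26 per hour


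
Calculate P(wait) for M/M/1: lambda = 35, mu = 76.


P(wait) = rho = lambda/mu = 35/76 = 0.4605

0.4605


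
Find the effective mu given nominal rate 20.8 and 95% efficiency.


Effective rate = mu * efficiency = 20.8 * 0.95 = 19.76 per hour

19.76 per hour


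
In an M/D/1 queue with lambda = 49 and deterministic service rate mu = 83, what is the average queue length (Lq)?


M/D/1: Lq = rho^2 / (2*(1-rho)) where rho = 49/83; Lq = 0.43

0.43


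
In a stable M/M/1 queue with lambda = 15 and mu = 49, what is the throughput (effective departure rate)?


For a stable queue (lambda < mu), throughput = lambda = 15 per hour

15 per hour


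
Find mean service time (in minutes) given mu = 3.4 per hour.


Mean service time = 60/mu = 60/3.4 = 17.65 minutes

17.65 minutes


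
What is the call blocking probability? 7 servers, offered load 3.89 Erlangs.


B(N,A) = (A^N/N!) / sum(A^k/k!, k=0..N) with N=7, A=3.89 = 0.0572

0.0572


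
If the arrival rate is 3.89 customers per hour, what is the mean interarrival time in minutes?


Mean interarrival time = 60/lambda = 60/3.89 = 15.42 minutes

15.42 minutes


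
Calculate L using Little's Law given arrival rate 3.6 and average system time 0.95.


L = lambda * W = 3.6 * 0.95 = 3.42

3.42


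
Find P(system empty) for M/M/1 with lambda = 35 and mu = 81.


P0 = 1 - rho = 1 - 35/81 = 0.5679

0.5679


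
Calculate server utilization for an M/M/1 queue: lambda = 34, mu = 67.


rho = lambda/mu = 34/67 = 0.5075

0.5075


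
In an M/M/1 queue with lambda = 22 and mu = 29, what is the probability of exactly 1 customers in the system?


rho = 22/29; P(n) = (1-rho)*rho^n = (1-22/29)*(22/29)^1 = 0.1831

0.1831


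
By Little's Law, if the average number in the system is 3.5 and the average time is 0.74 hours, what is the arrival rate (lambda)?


lambda = L / W = 3.5 / 0.74 = 4.73 per hour

4.73 per hour


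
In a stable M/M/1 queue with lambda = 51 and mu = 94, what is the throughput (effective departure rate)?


For a stable queue (lambda < mu), throughput = lambda = 51 per hour

51 per hour


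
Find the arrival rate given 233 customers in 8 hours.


lambda = total arrivals / time = 233 / 8 = 29.13 per hour

29.13 per hour


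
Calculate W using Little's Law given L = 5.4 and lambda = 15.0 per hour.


W = L / lambda = 5.4 / 15.0 = 0.36 hours

0.36 hours


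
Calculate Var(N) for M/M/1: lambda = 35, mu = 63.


rho = 35/63; Var(N) = rho/(1-rho)^2 = 2.81

2.81


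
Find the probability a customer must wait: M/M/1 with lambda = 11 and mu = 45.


P(wait) = rho = lambda/mu = 11/45 = 0.2444

0.2444


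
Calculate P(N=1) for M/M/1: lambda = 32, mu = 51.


rho = 32/51; P(n) = (1-rho)*rho^n = (1-32/51)*(32/51)^1 = 0.2338

0.2338


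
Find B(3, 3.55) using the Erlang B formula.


B(N,A) = (A^N/N!) / sum(A^k/k!, k=0..N) with N=3, A=3.55 = 0.4073

0.4073


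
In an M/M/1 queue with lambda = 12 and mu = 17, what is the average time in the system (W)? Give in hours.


W = 1/(mu - lambda) = 1/(17 - 12) = 0.2 hours

0.2 hours


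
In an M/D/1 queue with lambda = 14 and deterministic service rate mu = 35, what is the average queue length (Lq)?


M/D/1: Lq = rho^2 / (2*(1-rho)) where rho = 14/35; Lq = 0.13

0.13


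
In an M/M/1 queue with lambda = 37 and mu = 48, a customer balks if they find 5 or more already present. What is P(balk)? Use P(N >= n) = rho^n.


P(N >= 5) = rho^5 = (37/48)^5 = 0.2721

0.2721


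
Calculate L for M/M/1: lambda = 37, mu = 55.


rho = 37/55; L = rho/(1-rho) = 2.06

2.06


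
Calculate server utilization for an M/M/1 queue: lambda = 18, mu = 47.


rho = lambda/mu = 18/47 = 0.383

0.383


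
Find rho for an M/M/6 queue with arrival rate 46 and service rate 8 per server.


rho = lambda/(c*mu) = 46/(6*8) = 0.9583

0.9583


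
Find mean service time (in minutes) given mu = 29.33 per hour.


Mean service time = 60/mu = 60/29.33 = 2.05 minutes

2.05 minutes


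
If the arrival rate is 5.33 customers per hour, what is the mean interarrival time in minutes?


Mean interarrival time = 60/lambda = 60/5.33 = 11.26 minutes

11.26 minutes


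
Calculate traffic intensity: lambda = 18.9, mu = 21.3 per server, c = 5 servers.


rho = lambda / (c * mu) = 18.9 / (5 * 21.3) = 0.1775

0.1775


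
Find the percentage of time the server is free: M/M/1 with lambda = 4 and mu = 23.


Idle fraction = (1 - rho) * 100 = (1 - 4/23) * 100 = 82.6%

82.6%


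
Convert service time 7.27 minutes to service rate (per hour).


mu = 60 / avg_service_time = 60 / 7.27 = 8.25 per hour

8.25 per hour


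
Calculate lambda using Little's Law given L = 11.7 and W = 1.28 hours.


lambda = L / W = 11.7 / 1.28 = 9.14 per hour

9.14 per hour


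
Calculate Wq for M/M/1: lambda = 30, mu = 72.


rho = 30/72; Wq = rho/(mu - lambda) = 0.0099 hours

0.0099 hours


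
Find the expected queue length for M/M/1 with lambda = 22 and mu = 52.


rho = 22/52; Lq = rho^2/(1-rho) = 0.31

0.31


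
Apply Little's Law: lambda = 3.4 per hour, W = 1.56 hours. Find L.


L = lambda * W = 3.4 * 1.56 = 5.3

5.3


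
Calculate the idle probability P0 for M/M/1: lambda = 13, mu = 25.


P0 = 1 - rho = 1 - 13/25 = 0.48

0.48


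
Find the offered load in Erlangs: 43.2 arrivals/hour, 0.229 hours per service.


Offered load a = lambda * E[S] = 43.2 * 0.229 = 9.89 Erlangs

9.89 Erlangs


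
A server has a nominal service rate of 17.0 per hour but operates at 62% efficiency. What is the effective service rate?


Effective rate = mu * efficiency = 17.0 * 0.62 = 10.54 per hour

10.54 per hour


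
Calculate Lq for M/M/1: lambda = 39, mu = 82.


rho = 39/82; Lq = rho^2/(1-rho) = 0.43

0.43


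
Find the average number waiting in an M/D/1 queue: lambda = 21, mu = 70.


M/D/1: Lq = rho^2 / (2*(1-rho)) where rho = 21/70; Lq = 0.06

0.06


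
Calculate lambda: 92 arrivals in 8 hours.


lambda = total arrivals / time = 92 / 8 = 11.5 per hour

11.5 per hour


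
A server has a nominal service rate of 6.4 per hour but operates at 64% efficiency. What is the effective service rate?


Effective rate = mu * efficiency = 6.4 * 0.64 = 4.1 per hour

4.1 per hour


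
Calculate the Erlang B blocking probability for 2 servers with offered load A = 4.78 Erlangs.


B(N,A) = (A^N/N!) / sum(A^k/k!, k=0..N) with N=2, A=4.78 = 0.664

0.664


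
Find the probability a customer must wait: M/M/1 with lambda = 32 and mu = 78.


P(wait) = rho = lambda/mu = 32/78 = 0.4103

0.4103


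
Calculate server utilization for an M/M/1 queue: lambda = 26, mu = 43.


rho = lambda/mu = 26/43 = 0.6047

0.6047


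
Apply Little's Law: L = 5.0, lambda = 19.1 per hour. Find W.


W = L / lambda = 5.0 / 19.1 = 0.2618 hours

0.2618 hours


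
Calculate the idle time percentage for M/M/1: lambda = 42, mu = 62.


Idle fraction = (1 - rho) * 100 = (1 - 42/62) * 100 = 32.3%

32.3%


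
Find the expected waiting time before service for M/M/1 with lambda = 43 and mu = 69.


rho = 43/69; Wq = rho/(mu - lambda) = 0.024 hours

0.024 hours


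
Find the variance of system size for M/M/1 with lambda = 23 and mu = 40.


rho = 23/40; Var(N) = rho/(1-rho)^2 = 3.18

3.18


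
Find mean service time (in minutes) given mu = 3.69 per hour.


Mean service time = 60/mu = 60/3.69 = 16.26 minutes

16.26 minutes


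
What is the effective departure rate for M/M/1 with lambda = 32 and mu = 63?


For a stable queue (lambda < mu), throughput = lambda = 32 per hour

32 per hour


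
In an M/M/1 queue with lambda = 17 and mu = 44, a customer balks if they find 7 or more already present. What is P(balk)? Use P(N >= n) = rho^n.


P(N >= 7) = rho^7 = (17/44)^7 = 0.0013

0.0013


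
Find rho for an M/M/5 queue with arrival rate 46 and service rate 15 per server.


rho = lambda/(c*mu) = 46/(5*15) = 0.6133

0.6133


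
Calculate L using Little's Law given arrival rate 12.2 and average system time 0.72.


L = lambda * W = 12.2 * 0.72 = 8.78

8.78


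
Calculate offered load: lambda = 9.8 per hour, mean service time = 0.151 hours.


Offered load a = lambda * E[S] = 9.8 * 0.151 = 1.48 Erlangs

1.48 Erlangs


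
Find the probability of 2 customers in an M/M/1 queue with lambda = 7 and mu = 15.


rho = 7/15; P(n) = (1-rho)*rho^n = (1-7/15)*(7/15)^2 = 0.1161

0.1161


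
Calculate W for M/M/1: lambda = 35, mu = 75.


W = 1/(mu - lambda) = 1/(75 - 35) = 0.025 hours

0.025 hours


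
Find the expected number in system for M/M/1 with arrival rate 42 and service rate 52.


rho = 42/52; L = rho/(1-rho) = 4.2

4.2


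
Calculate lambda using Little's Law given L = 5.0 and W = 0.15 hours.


lambda = L / W = 5.0 / 0.15 = 33.33 per hour

33.33 per hour


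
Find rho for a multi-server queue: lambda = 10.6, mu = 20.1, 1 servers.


rho = lambda / (c * mu) = 10.6 / (1 * 20.1) = 0.5274

0.5274


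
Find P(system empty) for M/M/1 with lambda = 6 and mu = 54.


P0 = 1 - rho = 1 - 6/54 = 0.8889

0.8889


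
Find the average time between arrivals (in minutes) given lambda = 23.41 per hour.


Mean interarrival time = 60/lambda = 60/23.41 = 2.56 minutes

2.56 minutes


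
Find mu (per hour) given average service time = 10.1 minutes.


mu = 60 / avg_service_time = 60 / 10.1 = 5.94 per hour

5.94 per hour


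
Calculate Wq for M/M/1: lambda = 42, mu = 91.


rho = 42/91; Wq = rho/(mu - lambda) = 0.0094 hours

0.0094 hours


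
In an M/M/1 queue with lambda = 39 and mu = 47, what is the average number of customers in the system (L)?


rho = 39/47; L = rho/(1-rho) = 4.87

4.87


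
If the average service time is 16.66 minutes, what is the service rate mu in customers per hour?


mu = 60 / avg_service_time = 60 / 16.66 = 3.6 per hour

3.6 per hour


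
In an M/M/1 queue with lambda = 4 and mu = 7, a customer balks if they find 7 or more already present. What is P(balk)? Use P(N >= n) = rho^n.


P(N >= 7) = rho^7 = (4/7)^7 = 0.0199

0.0199


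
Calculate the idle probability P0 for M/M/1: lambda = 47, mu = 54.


P0 = 1 - rho = 1 - 47/54 = 0.1296

0.1296


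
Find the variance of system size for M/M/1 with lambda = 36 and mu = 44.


rho = 36/44; Var(N) = rho/(1-rho)^2 = 24.75

24.75


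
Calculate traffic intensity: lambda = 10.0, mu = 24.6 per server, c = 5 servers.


rho = lambda / (c * mu) = 10.0 / (5 * 24.6) = 0.0813

0.0813


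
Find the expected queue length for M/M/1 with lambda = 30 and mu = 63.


rho = 30/63; Lq = rho^2/(1-rho) = 0.43

0.43


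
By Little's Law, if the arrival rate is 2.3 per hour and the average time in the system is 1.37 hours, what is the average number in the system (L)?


L = lambda * W = 2.3 * 1.37 = 3.15

3.15


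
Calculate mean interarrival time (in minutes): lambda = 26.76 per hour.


Mean interarrival time = 60/lambda = 60/26.76 = 2.24 minutes

2.24 minutes


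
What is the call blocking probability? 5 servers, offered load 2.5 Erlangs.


B(N,A) = (A^N/N!) / sum(A^k/k!, k=0..N) with N=5, A=2.5 = 0.0697

0.0697


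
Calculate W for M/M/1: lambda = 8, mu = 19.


W = 1/(mu - lambda) = 1/(19 - 8) = 0.0909 hours

0.0909 hours


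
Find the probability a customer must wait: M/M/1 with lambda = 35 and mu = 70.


P(wait) = rho = lambda/mu = 35/70 = 0.5

0.5


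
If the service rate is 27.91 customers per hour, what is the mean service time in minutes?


Mean service time = 60/mu = 60/27.91 = 2.15 minutes

2.15 minutes


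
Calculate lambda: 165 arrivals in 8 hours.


lambda = total arrivals / time = 165 / 8 = 20.63 per hour

20.63 per hour


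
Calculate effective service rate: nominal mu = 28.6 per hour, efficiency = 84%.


Effective rate = mu * efficiency = 28.6 * 0.84 = 24.02 per hour

24.02 per hour


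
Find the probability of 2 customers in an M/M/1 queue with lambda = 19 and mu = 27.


rho = 19/27; P(n) = (1-rho)*rho^n = (1-19/27)*(19/27)^2 = 0.1467

0.1467


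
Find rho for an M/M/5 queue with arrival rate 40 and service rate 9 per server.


rho = lambda/(c*mu) = 40/(5*9) = 0.8889

0.8889


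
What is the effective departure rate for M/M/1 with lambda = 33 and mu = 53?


For a stable queue (lambda < mu), throughput = lambda = 33 per hour

33 per hour


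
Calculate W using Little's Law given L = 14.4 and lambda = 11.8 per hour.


W = L / lambda = 14.4 / 11.8 = 1.2203 hours

1.2203 hours


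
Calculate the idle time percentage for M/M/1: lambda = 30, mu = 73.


Idle fraction = (1 - rho) * 100 = (1 - 30/73) * 100 = 58.9%

58.9%


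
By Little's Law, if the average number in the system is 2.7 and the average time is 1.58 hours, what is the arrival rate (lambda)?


lambda = L / W = 2.7 / 1.58 = 1.71 per hour

1.71 per hour


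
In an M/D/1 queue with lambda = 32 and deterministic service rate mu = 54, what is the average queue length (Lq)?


M/D/1: Lq = rho^2 / (2*(1-rho)) where rho = 32/54; Lq = 0.43

0.43


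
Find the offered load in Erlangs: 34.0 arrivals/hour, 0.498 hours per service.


Offered load a = lambda * E[S] = 34.0 * 0.498 = 16.93 Erlangs

16.93 Erlangs


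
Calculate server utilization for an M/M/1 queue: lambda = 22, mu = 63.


rho = lambda/mu = 22/63 = 0.3492

0.3492


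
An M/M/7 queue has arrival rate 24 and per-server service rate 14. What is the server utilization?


rho = lambda/(c*mu) = 24/(7*14) = 0.2449

0.2449


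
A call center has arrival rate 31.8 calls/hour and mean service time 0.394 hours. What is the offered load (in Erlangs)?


Offered load a = lambda * E[S] = 31.8 * 0.394 = 12.53 Erlangs

12.53 Erlangs


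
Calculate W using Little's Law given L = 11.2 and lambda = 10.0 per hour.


W = L / lambda = 11.2 / 10.0 = 1.12 hours

1.12 hours


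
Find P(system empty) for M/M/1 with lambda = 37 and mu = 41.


P0 = 1 - rho = 1 - 37/41 = 0.0976

0.0976


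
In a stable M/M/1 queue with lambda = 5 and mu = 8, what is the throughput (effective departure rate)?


For a stable queue (lambda < mu), throughput = lambda = 5 per hour

5 per hour


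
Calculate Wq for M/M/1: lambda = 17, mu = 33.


rho = 17/33; Wq = rho/(mu - lambda) = 0.0322 hours

0.0322 hours


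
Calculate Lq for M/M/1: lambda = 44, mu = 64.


rho = 44/64; Lq = rho^2/(1-rho) = 1.51

1.51


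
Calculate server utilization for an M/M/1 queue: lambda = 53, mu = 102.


rho = lambda/mu = 53/102 = 0.5196

0.5196


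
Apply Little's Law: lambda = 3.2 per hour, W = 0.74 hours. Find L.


L = lambda * W = 3.2 * 0.74 = 2.37

2.37


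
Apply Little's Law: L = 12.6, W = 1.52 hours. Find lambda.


lambda = L / W = 12.6 / 1.52 = 8.29 per hour

8.29 per hour


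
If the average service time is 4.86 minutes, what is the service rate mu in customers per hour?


mu = 60 / avg_service_time = 60 / 4.86 = 12.35 per hour

12.35 per hour


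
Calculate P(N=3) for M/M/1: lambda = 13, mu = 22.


rho = 13/22; P(n) = (1-rho)*rho^n = (1-13/22)*(13/22)^3 = 0.0844

0.0844


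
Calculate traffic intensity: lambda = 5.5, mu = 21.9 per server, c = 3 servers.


rho = lambda / (c * mu) = 5.5 / (3 * 21.9) = 0.0837

0.0837


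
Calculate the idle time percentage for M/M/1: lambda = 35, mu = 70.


Idle fraction = (1 - rho) * 100 = (1 - 35/70) * 100 = 50.0%

50.0%


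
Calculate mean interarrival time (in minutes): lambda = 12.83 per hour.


Mean interarrival time = 60/lambda = 60/12.83 = 4.68 minutes

4.68 minutes


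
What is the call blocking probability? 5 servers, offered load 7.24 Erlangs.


B(N,A) = (A^N/N!) / sum(A^k/k!, k=0..N) with N=5, A=7.24 = 0.4386

0.4386


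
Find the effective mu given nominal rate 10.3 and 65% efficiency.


Effective rate = mu * efficiency = 10.3 * 0.65 = 6.7 per hour

6.7 per hour


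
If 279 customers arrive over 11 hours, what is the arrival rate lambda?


lambda = total arrivals / time = 279 / 11 = 25.36 per hour

25.36 per hour


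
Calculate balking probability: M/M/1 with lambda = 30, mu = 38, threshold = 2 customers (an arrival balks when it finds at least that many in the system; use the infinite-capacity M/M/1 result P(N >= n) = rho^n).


P(N >= 2) = rho^2 = (30/38)^2 = 0.6233

0.6233


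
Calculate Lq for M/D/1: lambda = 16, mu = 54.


M/D/1: Lq = rho^2 / (2*(1-rho)) where rho = 16/54; Lq = 0.06

0.06


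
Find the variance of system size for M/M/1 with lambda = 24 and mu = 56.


rho = 24/56; Var(N) = rho/(1-rho)^2 = 1.31

1.31


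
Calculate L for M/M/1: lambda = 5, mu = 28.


rho = 5/28; L = rho/(1-rho) = 0.22

0.22


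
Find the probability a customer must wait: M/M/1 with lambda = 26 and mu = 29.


P(wait) = rho = lambda/mu = 26/29 = 0.8966

0.8966


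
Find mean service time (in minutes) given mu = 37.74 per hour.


Mean service time = 60/mu = 60/37.74 = 1.59 minutes

1.59 minutes


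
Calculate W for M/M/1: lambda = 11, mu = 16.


W = 1/(mu - lambda) = 1/(16 - 11) = 0.2 hours

0.2 hours


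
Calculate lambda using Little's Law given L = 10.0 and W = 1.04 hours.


lambda = L / W = 10.0 / 1.04 = 9.62 per hour

9.62 per hour


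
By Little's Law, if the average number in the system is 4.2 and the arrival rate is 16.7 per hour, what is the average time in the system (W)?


W = L / lambda = 4.2 / 16.7 = 0.2515 hours

0.2515 hours


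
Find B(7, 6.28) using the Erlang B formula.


B(N,A) = (A^N/N!) / sum(A^k/k!, k=0..N) with N=7, A=6.28 = 0.2032

0.2032


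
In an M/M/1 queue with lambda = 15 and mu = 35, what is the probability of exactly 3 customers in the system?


rho = 15/35; P(n) = (1-rho)*rho^n = (1-15/35)*(15/35)^3 = 0.045

0.045


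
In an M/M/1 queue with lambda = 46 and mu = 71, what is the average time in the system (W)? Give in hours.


W = 1/(mu - lambda) = 1/(71 - 46) = 0.04 hours

0.04 hours


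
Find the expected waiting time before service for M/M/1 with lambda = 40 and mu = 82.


rho = 40/82; Wq = rho/(mu - lambda) = 0.0116 hours

0.0116 hours


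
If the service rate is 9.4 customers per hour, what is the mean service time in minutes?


Mean service time = 60/mu = 60/9.4 = 6.38 minutes

6.38 minutes


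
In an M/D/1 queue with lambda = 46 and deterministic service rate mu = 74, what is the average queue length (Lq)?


M/D/1: Lq = rho^2 / (2*(1-rho)) where rho = 46/74; Lq = 0.51

0.51


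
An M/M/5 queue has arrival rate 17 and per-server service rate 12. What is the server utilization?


rho = lambda/(c*mu) = 17/(5*12) = 0.2833

0.2833


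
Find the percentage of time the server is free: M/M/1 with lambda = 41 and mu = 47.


Idle fraction = (1 - rho) * 100 = (1 - 41/47) * 100 = 12.8%

12.8%


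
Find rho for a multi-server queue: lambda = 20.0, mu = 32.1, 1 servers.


rho = lambda / (c * mu) = 20.0 / (1 * 32.1) = 0.6231

0.6231


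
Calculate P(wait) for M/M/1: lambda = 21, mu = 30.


P(wait) = rho = lambda/mu = 21/30 = 0.7

0.7


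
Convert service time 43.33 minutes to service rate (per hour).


mu = 60 / avg_service_time = 60 / 43.33 = 1.38 per hour

1.38 per hour


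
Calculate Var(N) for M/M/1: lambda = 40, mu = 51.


rho = 40/51; Var(N) = rho/(1-rho)^2 = 16.86

16.86


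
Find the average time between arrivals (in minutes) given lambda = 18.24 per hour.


Mean interarrival time = 60/lambda = 60/18.24 = 3.29 minutes

3.29 minutes


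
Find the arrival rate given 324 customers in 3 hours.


lambda = total arrivals / time = 324 / 3 = 108.0 per hour

108.0 per hour


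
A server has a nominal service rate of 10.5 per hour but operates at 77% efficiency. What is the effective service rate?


Effective rate = mu * efficiency = 10.5 * 0.77 = 8.09 per hour

8.09 per hour


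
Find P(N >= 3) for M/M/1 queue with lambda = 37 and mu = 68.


P(N >= 3) = rho^3 = (37/68)^3 = 0.1611

0.1611


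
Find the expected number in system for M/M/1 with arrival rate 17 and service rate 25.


rho = 17/25; L = rho/(1-rho) = 2.13

2.13


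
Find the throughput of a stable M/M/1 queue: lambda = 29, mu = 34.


For a stable queue (lambda < mu), throughput = lambda = 29 per hour

29 per hour


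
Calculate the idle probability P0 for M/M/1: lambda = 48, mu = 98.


P0 = 1 - rho = 1 - 48/98 = 0.5102

0.5102


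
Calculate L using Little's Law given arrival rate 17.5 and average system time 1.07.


L = lambda * W = 17.5 * 1.07 = 18.73

18.73


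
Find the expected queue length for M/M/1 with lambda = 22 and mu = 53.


rho = 22/53; Lq = rho^2/(1-rho) = 0.29

0.29


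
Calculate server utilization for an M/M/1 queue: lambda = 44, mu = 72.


rho = lambda/mu = 44/72 = 0.6111

0.6111


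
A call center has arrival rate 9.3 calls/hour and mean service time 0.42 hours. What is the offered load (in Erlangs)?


Offered load a = lambda * E[S] = 9.3 * 0.42 = 3.91 Erlangs

3.91 Erlangs


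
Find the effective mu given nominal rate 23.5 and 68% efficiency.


Effective rate = mu * efficiency = 23.5 * 0.68 = 15.98 per hour

15.98 per hour


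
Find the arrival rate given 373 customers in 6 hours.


lambda = total arrivals / time = 373 / 6 = 62.17 per hour

62.17 per hour


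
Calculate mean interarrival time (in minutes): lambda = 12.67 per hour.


Mean interarrival time = 60/lambda = 60/12.67 = 4.74 minutes

4.74 minutes


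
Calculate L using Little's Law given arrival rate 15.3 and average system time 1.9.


L = lambda * W = 15.3 * 1.9 = 29.07

29.07


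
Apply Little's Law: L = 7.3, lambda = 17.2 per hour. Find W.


W = L / lambda = 7.3 / 17.2 = 0.4244 hours

0.4244 hours


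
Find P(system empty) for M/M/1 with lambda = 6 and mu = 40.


P0 = 1 - rho = 1 - 6/40 = 0.85

0.85


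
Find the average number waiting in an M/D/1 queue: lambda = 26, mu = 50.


M/D/1: Lq = rho^2 / (2*(1-rho)) where rho = 26/50; Lq = 0.28

0.28


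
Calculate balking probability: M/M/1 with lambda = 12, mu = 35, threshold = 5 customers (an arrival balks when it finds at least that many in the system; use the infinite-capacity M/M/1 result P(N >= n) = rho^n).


P(N >= 5) = rho^5 = (12/35)^5 = 0.0047

0.0047


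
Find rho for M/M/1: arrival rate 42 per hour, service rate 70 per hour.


rho = lambda/mu = 42/70 = 0.6

0.6


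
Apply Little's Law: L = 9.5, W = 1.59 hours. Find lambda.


lambda = L / W = 9.5 / 1.59 = 5.97 per hour

5.97 per hour


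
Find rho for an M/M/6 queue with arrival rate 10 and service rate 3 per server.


rho = lambda/(c*mu) = 10/(6*3) = 0.5556

0.5556


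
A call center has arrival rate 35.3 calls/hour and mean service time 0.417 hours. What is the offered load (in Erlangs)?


Offered load a = lambda * E[S] = 35.3 * 0.417 = 14.72 Erlangs

14.72 Erlangs


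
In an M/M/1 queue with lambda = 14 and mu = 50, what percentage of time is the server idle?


Idle fraction = (1 - rho) * 100 = (1 - 14/50) * 100 = 72.0%

72.0%


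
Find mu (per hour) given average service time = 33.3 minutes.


mu = 60 / avg_service_time = 60 / 33.3 = 1.8 per hour

1.8 per hour


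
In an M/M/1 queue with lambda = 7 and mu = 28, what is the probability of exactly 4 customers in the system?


rho = 7/28; P(n) = (1-rho)*rho^n = (1-7/28)*(7/28)^4 = 0.0029

0.0029


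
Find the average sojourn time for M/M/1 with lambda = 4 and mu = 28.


W = 1/(mu - lambda) = 1/(28 - 4) = 0.0417 hours

0.0417 hours


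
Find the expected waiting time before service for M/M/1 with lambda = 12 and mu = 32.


rho = 12/32; Wq = rho/(mu - lambda) = 0.0188 hours

0.0188 hours


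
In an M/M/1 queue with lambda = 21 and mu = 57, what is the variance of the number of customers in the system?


rho = 21/57; Var(N) = rho/(1-rho)^2 = 0.92

0.92


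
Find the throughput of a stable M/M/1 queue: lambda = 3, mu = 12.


For a stable queue (lambda < mu), throughput = lambda = 3 per hour

3 per hour


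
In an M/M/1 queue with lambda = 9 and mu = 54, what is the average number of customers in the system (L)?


rho = 9/54; L = rho/(1-rho) = 0.2

0.2


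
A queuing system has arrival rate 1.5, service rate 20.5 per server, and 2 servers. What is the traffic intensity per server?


rho = lambda / (c * mu) = 1.5 / (2 * 20.5) = 0.0366

0.0366


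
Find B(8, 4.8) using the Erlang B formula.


B(N,A) = (A^N/N!) / sum(A^k/k!, k=0..N) with N=8, A=4.8 = 0.0609

0.0609


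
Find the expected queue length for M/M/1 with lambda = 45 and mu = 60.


rho = 45/60; Lq = rho^2/(1-rho) = 2.25

2.25


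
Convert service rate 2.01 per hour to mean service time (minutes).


Mean service time = 60/mu = 60/2.01 = 29.85 minutes

29.85 minutes


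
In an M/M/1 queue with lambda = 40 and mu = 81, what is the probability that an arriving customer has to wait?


P(wait) = rho = lambda/mu = 40/81 = 0.4938

0.4938


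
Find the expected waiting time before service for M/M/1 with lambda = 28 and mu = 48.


rho = 28/48; Wq = rho/(mu - lambda) = 0.0292 hours

0.0292 hours


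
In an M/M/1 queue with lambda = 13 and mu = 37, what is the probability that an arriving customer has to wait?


P(wait) = rho = lambda/mu = 13/37 = 0.3514

0.3514


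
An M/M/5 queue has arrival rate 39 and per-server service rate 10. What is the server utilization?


rho = lambda/(c*mu) = 39/(5*10) = 0.78

0.78


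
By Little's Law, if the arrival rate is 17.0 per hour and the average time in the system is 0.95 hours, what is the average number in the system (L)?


L = lambda * W = 17.0 * 0.95 = 16.15

16.15


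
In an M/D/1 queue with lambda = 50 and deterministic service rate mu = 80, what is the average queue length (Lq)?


M/D/1: Lq = rho^2 / (2*(1-rho)) where rho = 50/80; Lq = 0.52

0.52


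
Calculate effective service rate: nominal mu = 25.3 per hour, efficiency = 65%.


Effective rate = mu * efficiency = 25.3 * 0.65 = 16.45 per hour

16.45 per hour


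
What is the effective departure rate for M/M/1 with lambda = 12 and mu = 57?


For a stable queue (lambda < mu), throughput = lambda = 12 per hour

12 per hour


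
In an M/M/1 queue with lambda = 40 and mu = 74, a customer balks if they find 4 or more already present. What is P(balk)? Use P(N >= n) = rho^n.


P(N >= 4) = rho^4 = (40/74)^4 = 0.0854

0.0854


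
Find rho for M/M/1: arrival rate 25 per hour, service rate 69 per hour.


rho = lambda/mu = 25/69 = 0.3623

0.3623


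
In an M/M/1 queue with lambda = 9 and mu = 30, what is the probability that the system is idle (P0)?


P0 = 1 - rho = 1 - 9/30 = 0.7

0.7


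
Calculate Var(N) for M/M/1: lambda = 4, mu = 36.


rho = 4/36; Var(N) = rho/(1-rho)^2 = 0.14

0.14


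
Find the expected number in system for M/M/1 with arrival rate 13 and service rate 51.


rho = 13/51; L = rho/(1-rho) = 0.34

0.34


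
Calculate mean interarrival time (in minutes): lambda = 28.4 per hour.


Mean interarrival time = 60/lambda = 60/28.4 = 2.11 minutes

2.11 minutes


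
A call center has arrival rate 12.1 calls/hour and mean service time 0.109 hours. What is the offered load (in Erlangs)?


Offered load a = lambda * E[S] = 12.1 * 0.109 = 1.32 Erlangs

1.32 Erlangs


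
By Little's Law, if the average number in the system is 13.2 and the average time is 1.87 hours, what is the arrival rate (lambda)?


lambda = L / W = 13.2 / 1.87 = 7.06 per hour

7.06 per hour


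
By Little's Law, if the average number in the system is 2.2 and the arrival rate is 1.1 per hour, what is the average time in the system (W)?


W = L / lambda = 2.2 / 1.1 = 2.0 hours

2.0 hours


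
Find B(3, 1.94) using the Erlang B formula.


B(N,A) = (A^N/N!) / sum(A^k/k!, k=0..N) with N=3, A=1.94 = 0.2015

0.2015


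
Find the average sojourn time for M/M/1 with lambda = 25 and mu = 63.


W = 1/(mu - lambda) = 1/(63 - 25) = 0.0263 hours

0.0263 hours


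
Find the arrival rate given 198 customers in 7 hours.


lambda = total arrivals / time = 198 / 7 = 28.29 per hour

28.29 per hour


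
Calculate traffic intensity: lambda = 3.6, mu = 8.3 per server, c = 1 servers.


rho = lambda / (c * mu) = 3.6 / (1 * 8.3) = 0.4337

0.4337


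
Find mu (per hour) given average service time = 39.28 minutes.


mu = 60 / avg_service_time = 60 / 39.28 = 1.53 per hour

1.53 per hour


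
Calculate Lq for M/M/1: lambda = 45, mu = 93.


rho = 45/93; Lq = rho^2/(1-rho) = 0.45

0.45


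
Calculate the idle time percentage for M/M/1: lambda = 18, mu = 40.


Idle fraction = (1 - rho) * 100 = (1 - 18/40) * 100 = 55.0%

55.0%


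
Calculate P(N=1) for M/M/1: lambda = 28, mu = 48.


rho = 28/48; P(n) = (1-rho)*rho^n = (1-28/48)*(28/48)^1 = 0.2431

0.2431


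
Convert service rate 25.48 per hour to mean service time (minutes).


Mean service time = 60/mu = 60/25.48 = 2.35 minutes

2.35 minutes


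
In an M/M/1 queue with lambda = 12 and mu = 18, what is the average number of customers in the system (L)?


rho = 12/18; L = rho/(1-rho) = 2.0

2.0


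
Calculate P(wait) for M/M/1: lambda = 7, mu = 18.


P(wait) = rho = lambda/mu = 7/18 = 0.3889

0.3889


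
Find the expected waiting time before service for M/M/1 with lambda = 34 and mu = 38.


rho = 34/38; Wq = rho/(mu - lambda) = 0.2237 hours

0.2237 hours


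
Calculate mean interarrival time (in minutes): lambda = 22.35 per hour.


Mean interarrival time = 60/lambda = 60/22.35 = 2.68 minutes

2.68 minutes


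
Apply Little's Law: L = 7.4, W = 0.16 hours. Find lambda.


lambda = L / W = 7.4 / 0.16 = 46.25 per hour

46.25 per hour


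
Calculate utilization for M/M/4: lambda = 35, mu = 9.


rho = lambda/(c*mu) = 35/(4*9) = 0.9722

0.9722


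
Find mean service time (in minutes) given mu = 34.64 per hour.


Mean service time = 60/mu = 60/34.64 = 1.73 minutes

1.73 minutes


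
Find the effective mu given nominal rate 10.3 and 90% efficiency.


Effective rate = mu * efficiency = 10.3 * 0.9 = 9.27 per hour

9.27 per hour


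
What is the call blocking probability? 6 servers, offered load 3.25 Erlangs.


B(N,A) = (A^N/N!) / sum(A^k/k!, k=0..N) with N=6, A=3.25 = 0.0666

0.0666


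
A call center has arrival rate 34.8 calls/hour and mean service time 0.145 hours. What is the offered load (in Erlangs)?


Offered load a = lambda * E[S] = 34.8 * 0.145 = 5.05 Erlangs

5.05 Erlangs


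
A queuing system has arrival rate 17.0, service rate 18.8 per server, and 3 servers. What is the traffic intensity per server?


rho = lambda / (c * mu) = 17.0 / (3 * 18.8) = 0.3014

0.3014


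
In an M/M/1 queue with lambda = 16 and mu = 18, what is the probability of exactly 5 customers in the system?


rho = 16/18; P(n) = (1-rho)*rho^n = (1-16/18)*(16/18)^5 = 0.0617

0.0617


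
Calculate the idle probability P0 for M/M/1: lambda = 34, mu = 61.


P0 = 1 - rho = 1 - 34/61 = 0.4426

0.4426


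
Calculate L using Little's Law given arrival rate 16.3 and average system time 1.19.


L = lambda * W = 16.3 * 1.19 = 19.4

19.4


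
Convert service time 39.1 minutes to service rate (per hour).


mu = 60 / avg_service_time = 60 / 39.1 = 1.53 per hour

1.53 per hour


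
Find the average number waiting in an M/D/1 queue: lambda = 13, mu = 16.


M/D/1: Lq = rho^2 / (2*(1-rho)) where rho = 13/16; Lq = 1.76

1.76


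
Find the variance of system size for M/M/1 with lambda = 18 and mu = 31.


rho = 18/31; Var(N) = rho/(1-rho)^2 = 3.3

3.3


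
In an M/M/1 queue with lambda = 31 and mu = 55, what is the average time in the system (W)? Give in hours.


W = 1/(mu - lambda) = 1/(55 - 31) = 0.0417 hours

0.0417 hours


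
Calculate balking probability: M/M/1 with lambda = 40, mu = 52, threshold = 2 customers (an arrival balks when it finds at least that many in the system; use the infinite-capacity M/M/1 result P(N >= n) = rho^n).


P(N >= 2) = rho^2 = (40/52)^2 = 0.5917

0.5917


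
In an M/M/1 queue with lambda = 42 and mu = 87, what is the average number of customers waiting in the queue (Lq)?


rho = 42/87; Lq = rho^2/(1-rho) = 0.45

0.45


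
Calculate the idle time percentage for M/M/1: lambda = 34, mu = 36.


Idle fraction = (1 - rho) * 100 = (1 - 34/36) * 100 = 5.6%

5.6%


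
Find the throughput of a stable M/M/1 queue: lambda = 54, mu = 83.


For a stable queue (lambda < mu), throughput = lambda = 54 per hour

54 per hour


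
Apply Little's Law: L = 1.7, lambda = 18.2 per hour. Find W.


W = L / lambda = 1.7 / 18.2 = 0.0934 hours

0.0934 hours


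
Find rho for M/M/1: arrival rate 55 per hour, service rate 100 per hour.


rho = lambda/mu = 55/100 = 0.55

0.55


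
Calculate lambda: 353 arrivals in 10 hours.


lambda = total arrivals / time = 353 / 10 = 35.3 per hour

35.3 per hour


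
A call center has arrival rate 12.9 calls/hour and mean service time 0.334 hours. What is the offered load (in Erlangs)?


Offered load a = lambda * E[S] = 12.9 * 0.334 = 4.31 Erlangs

4.31 Erlangs


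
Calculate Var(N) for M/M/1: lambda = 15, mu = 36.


rho = 15/36; Var(N) = rho/(1-rho)^2 = 1.22

1.22


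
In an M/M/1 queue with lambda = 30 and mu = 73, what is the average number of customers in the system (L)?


rho = 30/73; L = rho/(1-rho) = 0.7

0.7


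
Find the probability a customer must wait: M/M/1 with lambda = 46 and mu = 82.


P(wait) = rho = lambda/mu = 46/82 = 0.561

0.561


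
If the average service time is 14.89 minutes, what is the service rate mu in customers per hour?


mu = 60 / avg_service_time = 60 / 14.89 = 4.03 per hour

4.03 per hour


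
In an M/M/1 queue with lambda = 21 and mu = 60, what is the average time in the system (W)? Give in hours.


W = 1/(mu - lambda) = 1/(60 - 21) = 0.0256 hours

0.0256 hours


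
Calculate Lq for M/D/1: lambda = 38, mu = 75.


M/D/1: Lq = rho^2 / (2*(1-rho)) where rho = 38/75; Lq = 0.26

0.26


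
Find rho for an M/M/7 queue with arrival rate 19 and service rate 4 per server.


rho = lambda/(c*mu) = 19/(7*4) = 0.6786

0.6786


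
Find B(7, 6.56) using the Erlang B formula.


B(N,A) = (A^N/N!) / sum(A^k/k!, k=0..N) with N=7, A=6.56 = 0.2212

0.2212


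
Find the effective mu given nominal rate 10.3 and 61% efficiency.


Effective rate = mu * efficiency = 10.3 * 0.61 = 6.28 per hour

6.28 per hour


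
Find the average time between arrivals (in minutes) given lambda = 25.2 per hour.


Mean interarrival time = 60/lambda = 60/25.2 = 2.38 minutes

2.38 minutes


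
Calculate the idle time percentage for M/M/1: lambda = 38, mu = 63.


Idle fraction = (1 - rho) * 100 = (1 - 38/63) * 100 = 39.7%

39.7%


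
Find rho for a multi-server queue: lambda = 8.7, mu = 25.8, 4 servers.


rho = lambda / (c * mu) = 8.7 / (4 * 25.8) = 0.0843

0.0843


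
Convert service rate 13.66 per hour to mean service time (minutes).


Mean service time = 60/mu = 60/13.66 = 4.39 minutes

4.39 minutes


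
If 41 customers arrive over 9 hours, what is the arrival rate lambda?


lambda = total arrivals / time = 41 / 9 = 4.56 per hour

4.56 per hour


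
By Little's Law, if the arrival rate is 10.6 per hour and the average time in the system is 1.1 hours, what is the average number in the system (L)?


L = lambda * W = 10.6 * 1.1 = 11.66

11.66


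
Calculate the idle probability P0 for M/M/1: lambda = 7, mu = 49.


P0 = 1 - rho = 1 - 7/49 = 0.8571

0.8571


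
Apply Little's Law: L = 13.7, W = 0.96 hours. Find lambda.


lambda = L / W = 13.7 / 0.96 = 14.27 per hour

14.27 per hour


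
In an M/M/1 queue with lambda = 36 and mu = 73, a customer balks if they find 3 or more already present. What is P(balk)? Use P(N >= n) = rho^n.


P(N >= 3) = rho^3 = (36/73)^3 = 0.1199

0.1199


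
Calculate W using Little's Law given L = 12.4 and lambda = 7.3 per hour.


W = L / lambda = 12.4 / 7.3 = 1.6986 hours

1.6986 hours


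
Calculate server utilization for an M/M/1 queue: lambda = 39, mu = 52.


rho = lambda/mu = 39/52 = 0.75

0.75


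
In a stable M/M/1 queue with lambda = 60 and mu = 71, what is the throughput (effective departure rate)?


For a stable queue (lambda < mu), throughput = lambda = 60 per hour

60 per hour


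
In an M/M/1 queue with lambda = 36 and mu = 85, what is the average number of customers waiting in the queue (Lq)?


rho = 36/85; Lq = rho^2/(1-rho) = 0.31

0.31


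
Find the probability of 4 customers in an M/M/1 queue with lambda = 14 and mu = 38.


rho = 14/38; P(n) = (1-rho)*rho^n = (1-14/38)*(14/38)^4 = 0.0116

0.0116


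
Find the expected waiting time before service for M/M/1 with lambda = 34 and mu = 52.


rho = 34/52; Wq = rho/(mu - lambda) = 0.0363 hours

0.0363 hours


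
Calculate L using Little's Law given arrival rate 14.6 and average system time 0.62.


L = lambda * W = 14.6 * 0.62 = 9.05

9.05


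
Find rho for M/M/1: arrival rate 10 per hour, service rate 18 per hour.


rho = lambda/mu = 10/18 = 0.5556

0.5556


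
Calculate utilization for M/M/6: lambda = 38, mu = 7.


rho = lambda/(c*mu) = 38/(6*7) = 0.9048

0.9048


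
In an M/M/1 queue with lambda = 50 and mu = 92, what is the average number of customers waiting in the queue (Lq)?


rho = 50/92; Lq = rho^2/(1-rho) = 0.65

0.65
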